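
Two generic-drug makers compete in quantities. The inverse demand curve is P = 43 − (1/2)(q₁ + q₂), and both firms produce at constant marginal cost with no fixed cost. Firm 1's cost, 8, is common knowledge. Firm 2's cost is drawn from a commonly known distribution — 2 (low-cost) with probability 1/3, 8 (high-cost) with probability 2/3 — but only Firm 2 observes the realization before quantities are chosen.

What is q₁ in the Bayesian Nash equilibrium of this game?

Type-c best response for Firm 2: q₂(c) = (43 − c) − q₁/2.
Firm 1 maximizes expected profit; its first-order condition is 43 − q₁ − (1/2)E[q₂] − 8 = 0.
Substituting E[q₂] and solving: E[c₂] = 6, so q₁ = (43 − 2·8 + 6)/(3/2) = 22.

22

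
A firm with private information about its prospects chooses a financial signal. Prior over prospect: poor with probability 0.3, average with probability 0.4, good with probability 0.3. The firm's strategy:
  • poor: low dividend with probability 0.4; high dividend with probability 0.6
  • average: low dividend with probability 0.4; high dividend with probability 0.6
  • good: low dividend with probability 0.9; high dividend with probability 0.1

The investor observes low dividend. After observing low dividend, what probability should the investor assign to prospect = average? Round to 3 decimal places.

P(low dividend) = 0.3·0.4 + 0.4·0.4 + 0.3·0.9 = 0.55
P(average | low dividend) = (0.4·0.4) / 0.55 = 0.16 / 0.55 = 0.290909

0.291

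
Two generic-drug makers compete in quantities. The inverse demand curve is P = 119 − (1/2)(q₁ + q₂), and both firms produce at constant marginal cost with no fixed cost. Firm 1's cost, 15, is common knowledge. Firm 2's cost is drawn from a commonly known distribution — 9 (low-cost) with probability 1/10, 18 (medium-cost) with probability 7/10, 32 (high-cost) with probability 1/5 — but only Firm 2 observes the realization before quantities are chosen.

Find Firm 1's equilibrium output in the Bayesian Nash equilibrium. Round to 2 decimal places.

Type-c best response for Firm 2: q₂(c) = (119 − c) − q₁/2.
Firm 1 maximizes expected profit; its first-order condition is 119 − q₁ − (1/2)E[q₂] − 15 = 0.
Substituting E[q₂] and solving: E[c₂] = 19.9, so q₁ = (119 − 2·15 + 19.9)/(3/2) = 72.6.

72.60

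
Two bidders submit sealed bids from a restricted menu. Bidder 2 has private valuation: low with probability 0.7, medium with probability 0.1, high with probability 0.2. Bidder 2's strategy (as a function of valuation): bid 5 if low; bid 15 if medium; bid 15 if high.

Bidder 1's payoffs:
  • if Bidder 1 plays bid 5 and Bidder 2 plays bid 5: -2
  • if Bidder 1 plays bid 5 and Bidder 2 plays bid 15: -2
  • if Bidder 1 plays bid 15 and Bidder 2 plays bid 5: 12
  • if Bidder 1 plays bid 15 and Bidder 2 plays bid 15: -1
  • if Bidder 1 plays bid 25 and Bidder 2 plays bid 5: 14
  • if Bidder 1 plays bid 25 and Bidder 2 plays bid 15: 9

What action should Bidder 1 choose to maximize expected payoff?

E[bid 5] = 0.7·(-2) + 0.1·(-2) + 0.2·(-2) = -2
E[bid 15] = 0.7·(12) + 0.1·(-1) + 0.2·(-1) = 8.1
E[bid 25] = 0.7·(14) + 0.1·(9) + 0.2·(9) = 12.5
Best response: bid 25 (12.5 is the largest).

bid 25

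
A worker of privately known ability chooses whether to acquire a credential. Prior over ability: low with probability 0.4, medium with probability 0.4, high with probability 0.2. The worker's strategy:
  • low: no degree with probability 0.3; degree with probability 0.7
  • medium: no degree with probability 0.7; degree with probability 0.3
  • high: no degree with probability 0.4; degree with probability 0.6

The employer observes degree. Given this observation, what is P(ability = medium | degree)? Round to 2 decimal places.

P(degree) = 0.4·0.7 + 0.4·0.3 + 0.2·0.6 = 0.52
P(medium | degree) = (0.4·0.3) / 0.52 = 0.12 / 0.52 = 0.230769

0.23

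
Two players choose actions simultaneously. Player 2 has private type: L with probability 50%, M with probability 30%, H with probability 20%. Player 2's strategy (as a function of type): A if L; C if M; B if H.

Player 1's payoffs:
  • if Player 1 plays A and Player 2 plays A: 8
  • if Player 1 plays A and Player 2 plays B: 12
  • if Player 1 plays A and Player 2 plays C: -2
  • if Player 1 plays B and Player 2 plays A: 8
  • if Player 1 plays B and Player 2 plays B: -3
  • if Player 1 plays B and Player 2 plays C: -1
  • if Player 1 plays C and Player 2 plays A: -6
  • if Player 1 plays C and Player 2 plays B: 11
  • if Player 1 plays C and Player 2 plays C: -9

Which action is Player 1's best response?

E[A] = 0.5·(8) + 0.3·(-2) + 0.2·(12) = 5.8
E[B] = 0.5·(8) + 0.3·(-1) + 0.2·(-3) = 3.1
E[C] = 0.5·(-6) + 0.3·(-9) + 0.2·(11) = -3.5
Best response: A (5.8 is the largest).

A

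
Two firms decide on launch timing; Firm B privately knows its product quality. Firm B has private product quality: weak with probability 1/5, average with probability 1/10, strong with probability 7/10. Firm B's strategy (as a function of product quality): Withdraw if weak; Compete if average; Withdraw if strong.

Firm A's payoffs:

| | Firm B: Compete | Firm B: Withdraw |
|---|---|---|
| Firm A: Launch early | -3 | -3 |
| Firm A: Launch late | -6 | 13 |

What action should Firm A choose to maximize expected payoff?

Launch late

Compute Firm A's expected payoff for each action, taking the expectation over Firm B's type.
E[Launch early] = 1/5·(-3) + 1/10·(-3) + 7/10·(-3) = -3
E[Launch late] = 1/5·(13) + 1/10·(-6) + 7/10·(13) = 111/10
Best response: Launch late (111/10 is the largest).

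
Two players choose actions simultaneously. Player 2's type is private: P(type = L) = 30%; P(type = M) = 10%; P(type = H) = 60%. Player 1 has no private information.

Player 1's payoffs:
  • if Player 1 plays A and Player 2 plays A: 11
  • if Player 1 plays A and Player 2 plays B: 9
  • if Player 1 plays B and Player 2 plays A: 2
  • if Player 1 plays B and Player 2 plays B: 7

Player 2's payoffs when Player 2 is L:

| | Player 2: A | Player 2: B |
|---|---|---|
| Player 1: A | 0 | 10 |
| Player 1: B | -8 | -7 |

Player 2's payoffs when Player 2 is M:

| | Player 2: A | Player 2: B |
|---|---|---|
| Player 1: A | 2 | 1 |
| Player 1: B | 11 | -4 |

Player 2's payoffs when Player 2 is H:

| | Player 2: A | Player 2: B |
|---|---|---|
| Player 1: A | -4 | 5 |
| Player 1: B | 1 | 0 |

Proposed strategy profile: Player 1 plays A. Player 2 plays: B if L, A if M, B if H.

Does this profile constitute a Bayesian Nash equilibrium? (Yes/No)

Player 1 plays A: E[A] = 0.3·(9) + 0.1·(11) + 0.6·(9) = 9.2; E[B] = 6.5. Best-responding. ✓
Player 2 (type L), facing A: A gives 0, B gives 10. Proposed B is best. ✓
Player 2 (type M), facing A: A gives 2, B gives 1. Proposed A is best. ✓
Player 2 (type H), facing A: A gives -4, B gives 5. Proposed B is best. ✓

Yes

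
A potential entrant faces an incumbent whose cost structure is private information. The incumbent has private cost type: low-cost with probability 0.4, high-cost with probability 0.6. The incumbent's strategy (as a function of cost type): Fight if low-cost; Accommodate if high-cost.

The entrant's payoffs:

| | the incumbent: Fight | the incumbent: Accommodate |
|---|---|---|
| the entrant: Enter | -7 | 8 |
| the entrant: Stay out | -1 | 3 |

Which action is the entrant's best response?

Enter

Compute the entrant's expected payoff for each action, taking the expectation over the incumbent's type.
E[Enter] = 0.4·(-7) + 0.6·(8) = 2
E[Stay out] = 0.4·(-1) + 0.6·(3) = 1.4
Best response: Enter (2 is the largest).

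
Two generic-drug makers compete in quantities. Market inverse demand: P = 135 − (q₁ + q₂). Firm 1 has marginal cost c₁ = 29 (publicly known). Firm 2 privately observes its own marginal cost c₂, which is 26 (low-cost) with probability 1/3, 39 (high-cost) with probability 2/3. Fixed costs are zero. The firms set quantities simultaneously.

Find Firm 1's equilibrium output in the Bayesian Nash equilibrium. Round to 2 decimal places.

37.22

Firm 2 with cost c maximizes (135 − (q₁+q₂) − c)·q₂, giving q₂(c) = (135 − c − q₁)/2.
E[c₂] = 1/3·26 + 2/3·39 = 34.6667
Firm 1's FOC against E[q₂] yields q₁ = (135 − 2·29 + E[c₂])/3 = (135 − 58 + 34.6667)/3 = 37.2222.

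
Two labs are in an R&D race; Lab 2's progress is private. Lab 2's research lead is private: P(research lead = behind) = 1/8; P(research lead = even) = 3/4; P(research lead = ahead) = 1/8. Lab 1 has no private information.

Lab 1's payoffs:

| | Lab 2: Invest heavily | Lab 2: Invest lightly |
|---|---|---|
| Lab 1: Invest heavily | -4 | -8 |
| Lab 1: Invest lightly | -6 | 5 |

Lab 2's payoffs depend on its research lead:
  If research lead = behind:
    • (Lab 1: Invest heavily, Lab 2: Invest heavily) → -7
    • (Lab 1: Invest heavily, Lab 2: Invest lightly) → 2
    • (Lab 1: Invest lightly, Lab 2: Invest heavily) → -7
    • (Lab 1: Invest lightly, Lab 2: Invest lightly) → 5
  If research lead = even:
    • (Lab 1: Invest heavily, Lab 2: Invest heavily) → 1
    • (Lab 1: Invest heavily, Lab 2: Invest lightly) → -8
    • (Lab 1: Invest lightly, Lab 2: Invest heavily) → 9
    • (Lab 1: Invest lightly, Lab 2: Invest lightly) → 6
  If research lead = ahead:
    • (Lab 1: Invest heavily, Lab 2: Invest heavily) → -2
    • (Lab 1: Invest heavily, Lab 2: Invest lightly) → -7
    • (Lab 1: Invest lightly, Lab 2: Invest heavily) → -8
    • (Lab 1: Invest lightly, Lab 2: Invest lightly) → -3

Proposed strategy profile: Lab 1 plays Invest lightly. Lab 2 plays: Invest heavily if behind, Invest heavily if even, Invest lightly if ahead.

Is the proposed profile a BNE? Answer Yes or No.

No

Lab 1 plays Invest lightly: E[Invest lightly] = 1/8·(-6) + 3/4·(-6) + 1/8·(5) = -37/8; E[Invest heavily] = -9/2. Not best-responding. ✗
Lab 2 (research lead behind), facing Invest lightly: Invest heavily gives -7, Invest lightly gives 5. Proposed Invest heavily is not best — profitable deviation exists. ✗
Lab 2 (research lead even), facing Invest lightly: Invest heavily gives 9, Invest lightly gives 6. Proposed Invest heavily is best. ✓
Lab 2 (research lead ahead), facing Invest lightly: Invest heavily gives -8, Invest lightly gives -3. Proposed Invest lightly is best. ✓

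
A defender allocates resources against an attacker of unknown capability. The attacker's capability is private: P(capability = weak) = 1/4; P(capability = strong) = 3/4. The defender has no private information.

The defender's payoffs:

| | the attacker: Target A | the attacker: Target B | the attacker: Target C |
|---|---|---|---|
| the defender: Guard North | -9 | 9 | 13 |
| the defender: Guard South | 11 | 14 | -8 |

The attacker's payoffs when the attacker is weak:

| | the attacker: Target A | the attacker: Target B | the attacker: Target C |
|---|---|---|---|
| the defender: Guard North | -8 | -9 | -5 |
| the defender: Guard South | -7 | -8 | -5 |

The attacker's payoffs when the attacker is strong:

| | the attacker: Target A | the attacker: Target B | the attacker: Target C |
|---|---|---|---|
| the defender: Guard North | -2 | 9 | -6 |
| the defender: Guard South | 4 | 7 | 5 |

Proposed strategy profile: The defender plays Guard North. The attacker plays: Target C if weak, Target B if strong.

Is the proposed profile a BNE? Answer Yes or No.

A profile is a BNE iff every type of every player is best-responding given beliefs about the other side.
The defender plays Guard North: E[Guard North] = 1/4·(13) + 3/4·(9) = 10; E[Guard South] = 17/2. Best-responding. ✓
The attacker (capability weak), facing Guard North: Target A gives -8, Target B gives -9, Target C gives -5. Proposed Target C is best. ✓
The attacker (capability strong), facing Guard North: Target A gives -2, Target B gives 9, Target C gives -6. Proposed Target B is best. ✓

Yes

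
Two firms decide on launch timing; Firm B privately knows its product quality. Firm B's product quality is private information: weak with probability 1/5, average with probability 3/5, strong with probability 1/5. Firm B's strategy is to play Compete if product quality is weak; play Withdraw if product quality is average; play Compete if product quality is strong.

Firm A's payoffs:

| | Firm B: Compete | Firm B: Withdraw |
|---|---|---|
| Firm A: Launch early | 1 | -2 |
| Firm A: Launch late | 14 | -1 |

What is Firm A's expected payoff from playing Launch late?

5

Take the expectation over Firm B's product quality, weighting each type's action by its prior probability.
E[Launch late] = 1/5·14 + 3/5·(-1) + 1/5·14 = 14/5 + (-3/5) + 14/5 = 5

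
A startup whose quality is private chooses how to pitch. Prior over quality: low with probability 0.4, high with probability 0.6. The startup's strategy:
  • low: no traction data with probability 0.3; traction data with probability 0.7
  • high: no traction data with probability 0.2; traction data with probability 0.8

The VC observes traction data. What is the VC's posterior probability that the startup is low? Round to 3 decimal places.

0.368

P(traction data) = 0.4·0.7 + 0.6·0.8 = 0.76
P(low | traction data) = (0.4·0.7) / 0.76 = 0.28 / 0.76 = 0.368421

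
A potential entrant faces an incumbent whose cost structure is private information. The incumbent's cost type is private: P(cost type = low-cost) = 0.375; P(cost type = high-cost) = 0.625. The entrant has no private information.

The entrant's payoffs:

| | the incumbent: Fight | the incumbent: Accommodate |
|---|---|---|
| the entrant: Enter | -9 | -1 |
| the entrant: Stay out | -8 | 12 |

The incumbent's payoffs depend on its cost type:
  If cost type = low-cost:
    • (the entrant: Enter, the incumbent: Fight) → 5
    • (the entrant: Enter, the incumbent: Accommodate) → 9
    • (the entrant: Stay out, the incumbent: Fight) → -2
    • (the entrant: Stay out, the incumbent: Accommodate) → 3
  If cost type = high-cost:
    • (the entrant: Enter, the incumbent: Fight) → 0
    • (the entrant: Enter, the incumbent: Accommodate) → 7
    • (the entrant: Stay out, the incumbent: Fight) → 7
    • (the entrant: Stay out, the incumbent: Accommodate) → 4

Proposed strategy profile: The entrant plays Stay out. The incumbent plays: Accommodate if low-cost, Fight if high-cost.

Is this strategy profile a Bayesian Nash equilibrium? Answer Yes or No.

Yes

The entrant plays Stay out: E[Stay out] = 0.375·(12) + 0.625·(-8) = -0.5; E[Enter] = -6. Best-responding. ✓
The incumbent (cost type low-cost), facing Stay out: Fight gives -2, Accommodate gives 3. Proposed Accommodate is best. ✓
The incumbent (cost type high-cost), facing Stay out: Fight gives 7, Accommodate gives 4. Proposed Fight is best. ✓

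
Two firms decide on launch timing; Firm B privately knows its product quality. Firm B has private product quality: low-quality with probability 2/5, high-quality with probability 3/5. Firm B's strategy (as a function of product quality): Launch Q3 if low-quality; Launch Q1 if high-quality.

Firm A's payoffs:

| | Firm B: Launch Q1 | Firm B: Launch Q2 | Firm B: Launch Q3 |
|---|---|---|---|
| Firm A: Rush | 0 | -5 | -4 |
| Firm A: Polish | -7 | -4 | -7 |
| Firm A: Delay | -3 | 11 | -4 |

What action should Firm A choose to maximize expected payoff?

Compute Firm A's expected payoff for each action, taking the expectation over Firm B's type.
E[Rush] = 2/5·(-4) + 3/5·(0) = -8/5
E[Polish] = 2/5·(-7) + 3/5·(-7) = -7
E[Delay] = 2/5·(-4) + 3/5·(-3) = -17/5
Best response: Rush (-8/5 is the largest).

Rush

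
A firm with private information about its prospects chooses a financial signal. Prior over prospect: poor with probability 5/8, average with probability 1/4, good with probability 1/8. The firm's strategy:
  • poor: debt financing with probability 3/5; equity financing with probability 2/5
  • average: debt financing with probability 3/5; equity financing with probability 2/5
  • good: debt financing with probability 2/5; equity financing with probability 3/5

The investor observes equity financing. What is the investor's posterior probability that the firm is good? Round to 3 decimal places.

0.176

Apply Bayes' rule using the sender's strategy as the likelihood.
P(equity financing) = (5/8)·(2/5) + (1/4)·(2/5) + (1/8)·(3/5) = 17/40
P(good | equity financing) = ((1/8)·(3/5)) / (17/40) = (3/40) / (17/40) = 3/17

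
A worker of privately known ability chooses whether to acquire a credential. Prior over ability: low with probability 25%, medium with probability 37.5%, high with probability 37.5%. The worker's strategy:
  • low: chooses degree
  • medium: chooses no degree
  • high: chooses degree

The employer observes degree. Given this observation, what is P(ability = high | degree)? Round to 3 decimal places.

0.600

P(degree) = 0.25·1 + 0.375·0 + 0.375·1 = 0.625
P(high | degree) = (0.375·1) / 0.625 = 0.375 / 0.625 = 0.6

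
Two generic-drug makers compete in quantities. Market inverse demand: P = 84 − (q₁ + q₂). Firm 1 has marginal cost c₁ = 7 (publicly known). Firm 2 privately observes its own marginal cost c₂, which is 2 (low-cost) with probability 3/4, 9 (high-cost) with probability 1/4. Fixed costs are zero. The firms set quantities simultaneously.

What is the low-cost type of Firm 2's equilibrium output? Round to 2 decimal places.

28.71

Type-c best response for Firm 2: q₂(c) = (84 − c)/2 − q₁/2.
Firm 1 maximizes expected profit; its first-order condition is 84 − 2q₁ − E[q₂] − 7 = 0.
Substituting E[q₂] and solving: E[c₂] = 3.75, so q₁ = (84 − 2·7 + 3.75)/3 = 24.5833.
q₂(low-cost) = (84 − 2 − 24.5833)/2 = 28.7083.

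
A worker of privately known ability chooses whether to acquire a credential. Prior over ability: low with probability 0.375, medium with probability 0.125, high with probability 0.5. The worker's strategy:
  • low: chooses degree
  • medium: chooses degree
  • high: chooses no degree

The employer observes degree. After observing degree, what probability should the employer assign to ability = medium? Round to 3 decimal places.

0.250

P(degree) = 0.375·1 + 0.125·1 + 0.5·0 = 0.5
P(medium | degree) = (0.125·1) / 0.5 = 0.125 / 0.5 = 0.25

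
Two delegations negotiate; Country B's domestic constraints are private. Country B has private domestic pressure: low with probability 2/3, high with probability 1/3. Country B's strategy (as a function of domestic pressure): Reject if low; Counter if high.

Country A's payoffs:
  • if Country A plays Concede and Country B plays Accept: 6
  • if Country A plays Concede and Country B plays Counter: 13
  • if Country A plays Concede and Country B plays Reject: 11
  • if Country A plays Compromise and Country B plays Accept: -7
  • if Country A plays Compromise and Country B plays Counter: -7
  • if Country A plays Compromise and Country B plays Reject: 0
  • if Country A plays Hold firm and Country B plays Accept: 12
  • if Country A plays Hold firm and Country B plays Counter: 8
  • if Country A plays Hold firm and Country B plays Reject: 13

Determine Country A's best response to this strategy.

Compute Country A's expected payoff for each action, taking the expectation over Country B's type.
E[Concede] = 2/3·(11) + 1/3·(13) = 35/3
E[Compromise] = 2/3·(0) + 1/3·(-7) = -7/3
E[Hold firm] = 2/3·(13) + 1/3·(8) = 34/3
Best response: Concede (35/3 is the largest).

Concede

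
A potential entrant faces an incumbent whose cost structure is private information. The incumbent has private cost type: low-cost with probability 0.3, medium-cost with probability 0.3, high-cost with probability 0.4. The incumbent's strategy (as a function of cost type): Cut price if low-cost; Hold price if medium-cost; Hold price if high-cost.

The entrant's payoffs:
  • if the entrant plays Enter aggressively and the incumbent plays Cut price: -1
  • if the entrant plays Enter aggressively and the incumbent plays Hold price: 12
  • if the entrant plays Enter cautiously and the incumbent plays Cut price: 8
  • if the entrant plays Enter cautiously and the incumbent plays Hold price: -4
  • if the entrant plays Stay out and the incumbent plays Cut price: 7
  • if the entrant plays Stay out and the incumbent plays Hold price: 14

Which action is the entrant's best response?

Stay out

E[Enter aggressively] = 0.3·(-1) + 0.3·(12) + 0.4·(12) = 8.1
E[Enter cautiously] = 0.3·(8) + 0.3·(-4) + 0.4·(-4) = -0.4
E[Stay out] = 0.3·(7) + 0.3·(14) + 0.4·(14) = 11.9
Best response: Stay out (11.9 is the largest).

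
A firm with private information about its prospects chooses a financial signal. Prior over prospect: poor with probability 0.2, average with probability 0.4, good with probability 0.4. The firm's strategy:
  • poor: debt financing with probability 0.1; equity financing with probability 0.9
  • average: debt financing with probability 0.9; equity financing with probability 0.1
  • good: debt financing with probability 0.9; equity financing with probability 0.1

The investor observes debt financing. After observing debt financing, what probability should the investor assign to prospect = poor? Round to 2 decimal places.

Apply Bayes' rule using the sender's strategy as the likelihood.
P(debt financing) = 0.2·0.1 + 0.4·0.9 + 0.4·0.9 = 0.74
P(poor | debt financing) = (0.2·0.1) / 0.74 = 0.02 / 0.74 = 0.027027

0.03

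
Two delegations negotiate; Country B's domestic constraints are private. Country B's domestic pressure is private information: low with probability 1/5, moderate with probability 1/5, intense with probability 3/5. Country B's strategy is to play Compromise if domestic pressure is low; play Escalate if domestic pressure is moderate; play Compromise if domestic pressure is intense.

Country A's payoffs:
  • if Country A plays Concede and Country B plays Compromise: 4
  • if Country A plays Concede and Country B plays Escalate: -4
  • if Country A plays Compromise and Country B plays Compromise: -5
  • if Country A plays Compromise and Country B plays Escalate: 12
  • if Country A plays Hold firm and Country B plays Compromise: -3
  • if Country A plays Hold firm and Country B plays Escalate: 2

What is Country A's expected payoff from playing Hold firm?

E[Hold firm] = 1/5·(-3) + 1/5·2 + 3/5·(-3) = (-3/5) + 2/5 + (-9/5) = -2

-2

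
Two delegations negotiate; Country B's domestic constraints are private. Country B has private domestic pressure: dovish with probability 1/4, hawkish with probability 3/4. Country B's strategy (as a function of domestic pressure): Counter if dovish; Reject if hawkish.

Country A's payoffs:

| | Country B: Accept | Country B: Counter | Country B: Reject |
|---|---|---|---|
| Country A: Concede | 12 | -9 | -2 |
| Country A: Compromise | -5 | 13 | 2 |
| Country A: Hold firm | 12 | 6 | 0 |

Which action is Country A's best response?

Compromise

E[Concede] = 1/4·(-9) + 3/4·(-2) = -15/4
E[Compromise] = 1/4·(13) + 3/4·(2) = 19/4
E[Hold firm] = 1/4·(6) + 3/4·(0) = 3/2
Best response: Compromise (19/4 is the largest).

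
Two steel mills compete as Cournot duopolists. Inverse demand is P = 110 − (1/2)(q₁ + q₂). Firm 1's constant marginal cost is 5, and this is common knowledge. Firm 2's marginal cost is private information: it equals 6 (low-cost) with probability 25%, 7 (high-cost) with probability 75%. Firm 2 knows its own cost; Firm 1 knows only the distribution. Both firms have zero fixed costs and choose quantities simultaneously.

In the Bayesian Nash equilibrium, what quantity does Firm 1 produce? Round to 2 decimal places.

71.17

Type-c best response for Firm 2: q₂(c) = (110 − c) − q₁/2.
Firm 1 maximizes expected profit; its first-order condition is 110 − q₁ − (1/2)E[q₂] − 5 = 0.
Substituting E[q₂] and solving: E[c₂] = 6.75, so q₁ = (110 − 2·5 + 6.75)/(3/2) = 71.1667.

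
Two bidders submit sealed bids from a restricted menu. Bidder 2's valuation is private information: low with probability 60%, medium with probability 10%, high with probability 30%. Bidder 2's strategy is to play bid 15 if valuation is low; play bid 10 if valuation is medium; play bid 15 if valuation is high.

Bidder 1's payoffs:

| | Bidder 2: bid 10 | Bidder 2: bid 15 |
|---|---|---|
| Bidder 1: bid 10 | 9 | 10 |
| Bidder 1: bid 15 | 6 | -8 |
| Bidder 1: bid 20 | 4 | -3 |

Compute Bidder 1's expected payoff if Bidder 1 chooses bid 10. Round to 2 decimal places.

9.90

E[bid 10] = 0.6·10 + 0.1·9 + 0.3·10 = 6 + 0.9 + 3 = 9.9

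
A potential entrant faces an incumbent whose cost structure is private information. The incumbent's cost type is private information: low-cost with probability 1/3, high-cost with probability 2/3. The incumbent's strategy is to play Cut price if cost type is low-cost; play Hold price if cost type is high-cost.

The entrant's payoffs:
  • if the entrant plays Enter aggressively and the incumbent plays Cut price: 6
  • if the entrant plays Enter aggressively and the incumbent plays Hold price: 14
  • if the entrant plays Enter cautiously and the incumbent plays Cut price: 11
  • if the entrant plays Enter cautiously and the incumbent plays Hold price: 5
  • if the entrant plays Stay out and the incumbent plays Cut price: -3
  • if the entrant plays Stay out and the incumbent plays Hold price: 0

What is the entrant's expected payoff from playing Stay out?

Take the expectation over the incumbent's cost type, weighting each type's action by its prior probability.
E[Stay out] = 1/3·(-3) + 2/3·0 = (-1) + 0 = -1

-1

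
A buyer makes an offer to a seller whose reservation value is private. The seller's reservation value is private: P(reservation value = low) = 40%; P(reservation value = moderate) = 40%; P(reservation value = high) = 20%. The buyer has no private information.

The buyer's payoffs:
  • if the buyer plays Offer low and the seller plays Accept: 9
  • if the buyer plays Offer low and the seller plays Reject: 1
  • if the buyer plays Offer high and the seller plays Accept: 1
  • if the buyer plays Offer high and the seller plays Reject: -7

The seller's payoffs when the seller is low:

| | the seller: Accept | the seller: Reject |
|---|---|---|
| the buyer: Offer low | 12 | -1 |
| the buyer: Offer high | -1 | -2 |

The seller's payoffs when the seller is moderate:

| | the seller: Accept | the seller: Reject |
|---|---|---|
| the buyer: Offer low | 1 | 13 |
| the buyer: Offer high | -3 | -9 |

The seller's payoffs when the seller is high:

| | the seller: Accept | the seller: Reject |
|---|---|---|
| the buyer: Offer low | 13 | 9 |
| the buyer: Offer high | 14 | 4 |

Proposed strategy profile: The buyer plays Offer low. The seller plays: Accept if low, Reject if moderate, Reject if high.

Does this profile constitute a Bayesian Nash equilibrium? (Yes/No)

A profile is a BNE iff every type of every player is best-responding given beliefs about the other side.
The buyer plays Offer low: E[Offer low] = 0.4·(9) + 0.4·(1) + 0.2·(1) = 4.2; E[Offer high] = -3.8. Best-responding. ✓
The seller (reservation value low), facing Offer low: Accept gives 12, Reject gives -1. Proposed Accept is best. ✓
The seller (reservation value moderate), facing Offer low: Accept gives 1, Reject gives 13. Proposed Reject is best. ✓
The seller (reservation value high), facing Offer low: Accept gives 13, Reject gives 9. Proposed Reject is not best — profitable deviation exists. ✗

No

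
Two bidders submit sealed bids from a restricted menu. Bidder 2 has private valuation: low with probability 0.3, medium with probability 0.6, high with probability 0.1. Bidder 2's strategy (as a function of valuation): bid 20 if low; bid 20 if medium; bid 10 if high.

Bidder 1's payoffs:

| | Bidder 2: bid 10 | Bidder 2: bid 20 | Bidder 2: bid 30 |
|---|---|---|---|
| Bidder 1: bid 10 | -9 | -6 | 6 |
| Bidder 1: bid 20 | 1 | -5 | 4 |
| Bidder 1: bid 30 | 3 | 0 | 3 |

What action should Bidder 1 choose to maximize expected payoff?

Compute Bidder 1's expected payoff for each action, taking the expectation over Bidder 2's type.
E[bid 10] = 0.3·(-6) + 0.6·(-6) + 0.1·(-9) = -6.3
E[bid 20] = 0.3·(-5) + 0.6·(-5) + 0.1·(1) = -4.4
E[bid 30] = 0.3·(0) + 0.6·(0) + 0.1·(3) = 0.3
Best response: bid 30 (0.3 is the largest).

bid 30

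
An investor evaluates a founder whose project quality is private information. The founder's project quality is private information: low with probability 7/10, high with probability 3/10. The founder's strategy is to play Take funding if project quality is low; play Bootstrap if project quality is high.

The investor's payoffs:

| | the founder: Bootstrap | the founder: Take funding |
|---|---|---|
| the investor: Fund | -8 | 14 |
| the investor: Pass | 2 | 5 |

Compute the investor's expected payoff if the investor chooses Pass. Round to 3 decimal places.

4.100

E[Pass] = 7/10·5 + 3/10·2 = 7/2 + 3/5 = 41/10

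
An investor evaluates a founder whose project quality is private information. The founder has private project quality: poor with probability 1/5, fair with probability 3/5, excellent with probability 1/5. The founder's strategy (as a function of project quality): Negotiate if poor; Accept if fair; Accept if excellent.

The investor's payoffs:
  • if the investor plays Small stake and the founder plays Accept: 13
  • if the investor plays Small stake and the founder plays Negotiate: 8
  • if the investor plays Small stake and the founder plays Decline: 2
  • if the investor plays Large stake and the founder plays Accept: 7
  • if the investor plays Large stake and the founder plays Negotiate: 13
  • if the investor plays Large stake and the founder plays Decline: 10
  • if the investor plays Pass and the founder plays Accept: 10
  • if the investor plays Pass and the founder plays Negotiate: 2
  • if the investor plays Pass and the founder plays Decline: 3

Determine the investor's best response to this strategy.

Compute the investor's expected payoff for each action, taking the expectation over the founder's type.
E[Small stake] = 1/5·(8) + 3/5·(13) + 1/5·(13) = 12
E[Large stake] = 1/5·(13) + 3/5·(7) + 1/5·(7) = 41/5
E[Pass] = 1/5·(2) + 3/5·(10) + 1/5·(10) = 42/5
Best response: Small stake (12 is the largest).

Small stake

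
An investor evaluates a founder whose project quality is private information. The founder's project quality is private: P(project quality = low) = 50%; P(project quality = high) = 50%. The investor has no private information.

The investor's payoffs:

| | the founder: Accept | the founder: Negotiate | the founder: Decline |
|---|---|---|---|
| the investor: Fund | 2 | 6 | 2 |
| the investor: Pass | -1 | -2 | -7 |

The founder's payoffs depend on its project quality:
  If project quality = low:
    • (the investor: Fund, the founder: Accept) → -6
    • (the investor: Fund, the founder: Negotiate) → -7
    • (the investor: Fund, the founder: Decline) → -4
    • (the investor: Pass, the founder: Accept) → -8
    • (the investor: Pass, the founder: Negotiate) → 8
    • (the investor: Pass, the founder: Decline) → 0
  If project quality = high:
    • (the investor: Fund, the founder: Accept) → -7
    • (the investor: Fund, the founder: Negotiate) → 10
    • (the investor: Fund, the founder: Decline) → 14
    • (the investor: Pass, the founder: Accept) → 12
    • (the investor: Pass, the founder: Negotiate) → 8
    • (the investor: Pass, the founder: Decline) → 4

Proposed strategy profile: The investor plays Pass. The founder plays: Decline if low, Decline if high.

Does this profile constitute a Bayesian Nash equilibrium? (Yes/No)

The investor plays Pass: E[Pass] = 0.5·(-7) + 0.5·(-7) = -7; E[Fund] = 2. Not best-responding. ✗
The founder (project quality low), facing Pass: Accept gives -8, Negotiate gives 8, Decline gives 0. Proposed Decline is not best — profitable deviation exists. ✗
The founder (project quality high), facing Pass: Accept gives 12, Negotiate gives 8, Decline gives 4. Proposed Decline is not best — profitable deviation exists. ✗

No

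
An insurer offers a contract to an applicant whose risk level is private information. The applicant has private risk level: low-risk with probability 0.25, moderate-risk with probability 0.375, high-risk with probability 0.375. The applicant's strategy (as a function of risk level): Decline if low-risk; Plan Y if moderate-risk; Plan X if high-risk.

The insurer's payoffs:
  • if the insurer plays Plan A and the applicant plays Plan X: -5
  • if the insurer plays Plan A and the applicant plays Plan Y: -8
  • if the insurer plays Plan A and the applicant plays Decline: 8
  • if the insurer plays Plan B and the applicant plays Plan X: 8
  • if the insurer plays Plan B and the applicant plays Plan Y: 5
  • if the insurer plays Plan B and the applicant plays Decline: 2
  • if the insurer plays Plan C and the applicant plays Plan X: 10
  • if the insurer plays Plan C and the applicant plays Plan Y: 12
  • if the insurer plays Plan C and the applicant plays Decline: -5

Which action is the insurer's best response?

Plan C

Compute the insurer's expected payoff for each action, taking the expectation over the applicant's type.
E[Plan A] = 0.25·(8) + 0.375·(-8) + 0.375·(-5) = -2.875
E[Plan B] = 0.25·(2) + 0.375·(5) + 0.375·(8) = 5.375
E[Plan C] = 0.25·(-5) + 0.375·(12) + 0.375·(10) = 7
Best response: Plan C (7 is the largest).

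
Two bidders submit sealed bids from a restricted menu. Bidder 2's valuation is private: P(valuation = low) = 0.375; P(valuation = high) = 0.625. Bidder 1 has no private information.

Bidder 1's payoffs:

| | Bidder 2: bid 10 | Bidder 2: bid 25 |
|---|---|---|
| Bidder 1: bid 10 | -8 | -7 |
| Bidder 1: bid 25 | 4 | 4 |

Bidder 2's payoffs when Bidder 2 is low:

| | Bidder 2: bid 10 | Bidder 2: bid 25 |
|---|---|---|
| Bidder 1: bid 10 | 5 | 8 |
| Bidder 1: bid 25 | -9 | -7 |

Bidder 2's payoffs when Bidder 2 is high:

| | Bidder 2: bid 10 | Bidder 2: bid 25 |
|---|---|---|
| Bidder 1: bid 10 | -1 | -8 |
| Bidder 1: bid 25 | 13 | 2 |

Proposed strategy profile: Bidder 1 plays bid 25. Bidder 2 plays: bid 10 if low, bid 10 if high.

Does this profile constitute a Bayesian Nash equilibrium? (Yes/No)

No

A profile is a BNE iff every type of every player is best-responding given beliefs about the other side.
Bidder 1 plays bid 25: E[bid 25] = 0.375·(4) + 0.625·(4) = 4; E[bid 10] = -8. Best-responding. ✓
Bidder 2 (valuation low), facing bid 25: bid 10 gives -9, bid 25 gives -7. Proposed bid 10 is not best — profitable deviation exists. ✗
Bidder 2 (valuation high), facing bid 25: bid 10 gives 13, bid 25 gives 2. Proposed bid 10 is best. ✓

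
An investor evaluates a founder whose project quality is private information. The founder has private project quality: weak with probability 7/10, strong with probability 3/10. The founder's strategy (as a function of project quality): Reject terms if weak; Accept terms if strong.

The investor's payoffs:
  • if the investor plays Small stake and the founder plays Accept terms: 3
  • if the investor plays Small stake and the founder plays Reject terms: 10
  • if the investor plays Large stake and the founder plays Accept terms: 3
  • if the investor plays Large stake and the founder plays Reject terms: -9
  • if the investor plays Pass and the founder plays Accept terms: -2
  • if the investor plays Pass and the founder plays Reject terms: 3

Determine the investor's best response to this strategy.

E[Small stake] = 7/10·(10) + 3/10·(3) = 79/10
E[Large stake] = 7/10·(-9) + 3/10·(3) = -27/5
E[Pass] = 7/10·(3) + 3/10·(-2) = 3/2
Best response: Small stake (79/10 is the largest).

Small stake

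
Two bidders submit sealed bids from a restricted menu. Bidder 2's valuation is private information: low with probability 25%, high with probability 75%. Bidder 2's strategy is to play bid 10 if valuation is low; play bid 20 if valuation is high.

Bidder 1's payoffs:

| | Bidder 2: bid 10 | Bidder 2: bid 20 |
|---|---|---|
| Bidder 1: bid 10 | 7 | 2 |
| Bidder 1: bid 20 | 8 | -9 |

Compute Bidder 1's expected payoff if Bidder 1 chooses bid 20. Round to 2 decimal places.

-4.75

Take the expectation over Bidder 2's valuation, weighting each type's action by its prior probability.
E[bid 20] = 0.25·8 + 0.75·(-9) = 2 + (-6.75) = -4.75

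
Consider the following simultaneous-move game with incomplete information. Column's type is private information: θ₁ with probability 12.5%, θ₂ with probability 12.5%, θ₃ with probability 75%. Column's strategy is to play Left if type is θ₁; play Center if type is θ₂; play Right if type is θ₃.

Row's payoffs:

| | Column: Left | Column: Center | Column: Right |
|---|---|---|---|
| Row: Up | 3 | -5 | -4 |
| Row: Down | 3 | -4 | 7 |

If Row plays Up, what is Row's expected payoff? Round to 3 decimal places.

E[Up] = 0.125·3 + 0.125·(-5) + 0.75·(-4) = 0.375 + (-0.625) + (-3) = -3.25

-3.250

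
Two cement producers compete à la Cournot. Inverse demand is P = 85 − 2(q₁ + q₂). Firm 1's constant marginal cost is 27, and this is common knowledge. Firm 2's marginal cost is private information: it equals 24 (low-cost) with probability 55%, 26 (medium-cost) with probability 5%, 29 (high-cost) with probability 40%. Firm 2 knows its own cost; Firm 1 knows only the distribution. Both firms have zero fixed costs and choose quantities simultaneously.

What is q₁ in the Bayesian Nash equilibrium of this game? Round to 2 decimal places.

Type-c best response for Firm 2: q₂(c) = (85 − c)/4 − q₁/2.
Firm 1 maximizes expected profit; its first-order condition is 85 − 4q₁ − 2E[q₂] − 27 = 0.
Substituting E[q₂] and solving: E[c₂] = 26.1, so q₁ = (85 − 2·27 + 26.1)/6 = 9.51667.

9.52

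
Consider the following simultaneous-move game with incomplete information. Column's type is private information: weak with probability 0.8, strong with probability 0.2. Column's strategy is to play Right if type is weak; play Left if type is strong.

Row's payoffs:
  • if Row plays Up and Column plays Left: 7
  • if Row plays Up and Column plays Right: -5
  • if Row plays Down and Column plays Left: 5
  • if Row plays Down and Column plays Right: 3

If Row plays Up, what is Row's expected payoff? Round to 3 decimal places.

E[Up] = 0.8·(-5) + 0.2·7 = (-4) + 1.4 = -2.6

-2.600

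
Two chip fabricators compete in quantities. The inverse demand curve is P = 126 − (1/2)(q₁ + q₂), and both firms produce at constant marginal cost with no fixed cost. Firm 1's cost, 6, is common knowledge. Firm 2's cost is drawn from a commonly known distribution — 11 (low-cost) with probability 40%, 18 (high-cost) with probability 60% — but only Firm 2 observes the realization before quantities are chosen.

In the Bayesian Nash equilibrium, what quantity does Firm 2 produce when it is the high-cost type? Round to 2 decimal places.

64.93

Each type of Firm 2 best-responds to q₁; Firm 1 best-responds to the expected q₂ over Firm 2's types.
Firm 2 with cost c maximizes (126 − (1/2)(q₁+q₂) − c)·q₂, giving q₂(c) = (126 − c − (1/2)q₁).
E[c₂] = 0.4·11 + 0.6·18 = 15.2
Firm 1's FOC against E[q₂] yields q₁ = (126 − 2·6 + E[c₂])/(3/2) = (126 − 12 + 15.2)/(3/2) = 86.1333.
q₂(high-cost) = (126 − 18 − (1/2)·86.1333) = 64.9333.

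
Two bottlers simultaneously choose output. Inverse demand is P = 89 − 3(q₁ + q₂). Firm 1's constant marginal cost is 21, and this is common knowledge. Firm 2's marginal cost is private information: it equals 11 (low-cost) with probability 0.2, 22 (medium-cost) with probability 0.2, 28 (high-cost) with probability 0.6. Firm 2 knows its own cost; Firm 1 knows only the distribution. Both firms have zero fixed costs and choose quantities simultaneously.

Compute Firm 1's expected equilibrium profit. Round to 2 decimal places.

183.56

Type-c best response for Firm 2: q₂(c) = (89 − c)/6 − q₁/2.
Firm 1 maximizes expected profit; its first-order condition is 89 − 6q₁ − 3E[q₂] − 21 = 0.
Substituting E[q₂] and solving: E[c₂] = 23.4, so q₁ = (89 − 2·21 + 23.4)/9 = 7.82222.
E[P] = 89 − 3·(q₁ + E[q₂]) = 44.4667; Firm 1's expected profit = (E[P] − 21)·q₁ = (44.4667 − 21)·7.82222 = 183.561.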